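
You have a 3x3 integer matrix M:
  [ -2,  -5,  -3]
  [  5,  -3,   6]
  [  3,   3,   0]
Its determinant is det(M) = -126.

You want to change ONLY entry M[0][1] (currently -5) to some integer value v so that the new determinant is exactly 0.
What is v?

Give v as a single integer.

det is linear in entry M[0][1]: det = old_det + (v - -5) * C_01
Cofactor C_01 = 18
Want det = 0: -126 + (v - -5) * 18 = 0
  (v - -5) = 126 / 18 = 7
  v = -5 + (7) = 2

Answer: 2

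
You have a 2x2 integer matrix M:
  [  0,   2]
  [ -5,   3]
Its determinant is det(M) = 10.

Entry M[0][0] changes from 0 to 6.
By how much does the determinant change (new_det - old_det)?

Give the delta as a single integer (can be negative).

Answer: 18

Derivation:
Cofactor C_00 = 3
Entry delta = 6 - 0 = 6
Det delta = entry_delta * cofactor = 6 * 3 = 18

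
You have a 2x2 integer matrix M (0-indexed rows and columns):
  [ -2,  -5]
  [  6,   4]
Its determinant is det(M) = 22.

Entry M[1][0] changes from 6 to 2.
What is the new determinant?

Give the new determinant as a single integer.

Answer: 2

Derivation:
det is linear in row 1: changing M[1][0] by delta changes det by delta * cofactor(1,0).
Cofactor C_10 = (-1)^(1+0) * minor(1,0) = 5
Entry delta = 2 - 6 = -4
Det delta = -4 * 5 = -20
New det = 22 + -20 = 2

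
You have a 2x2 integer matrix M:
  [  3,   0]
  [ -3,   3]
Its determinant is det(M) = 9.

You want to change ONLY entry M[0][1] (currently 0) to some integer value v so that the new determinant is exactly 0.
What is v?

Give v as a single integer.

Answer: -3

Derivation:
det is linear in entry M[0][1]: det = old_det + (v - 0) * C_01
Cofactor C_01 = 3
Want det = 0: 9 + (v - 0) * 3 = 0
  (v - 0) = -9 / 3 = -3
  v = 0 + (-3) = -3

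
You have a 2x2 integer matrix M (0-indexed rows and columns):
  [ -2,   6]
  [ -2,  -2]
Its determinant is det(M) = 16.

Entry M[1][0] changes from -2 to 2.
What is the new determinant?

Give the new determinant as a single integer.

det is linear in row 1: changing M[1][0] by delta changes det by delta * cofactor(1,0).
Cofactor C_10 = (-1)^(1+0) * minor(1,0) = -6
Entry delta = 2 - -2 = 4
Det delta = 4 * -6 = -24
New det = 16 + -24 = -8

Answer: -8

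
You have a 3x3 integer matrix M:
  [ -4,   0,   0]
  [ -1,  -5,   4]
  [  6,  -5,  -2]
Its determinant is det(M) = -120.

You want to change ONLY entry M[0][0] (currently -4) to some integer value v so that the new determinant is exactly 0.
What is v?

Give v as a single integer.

Answer: 0

Derivation:
det is linear in entry M[0][0]: det = old_det + (v - -4) * C_00
Cofactor C_00 = 30
Want det = 0: -120 + (v - -4) * 30 = 0
  (v - -4) = 120 / 30 = 4
  v = -4 + (4) = 0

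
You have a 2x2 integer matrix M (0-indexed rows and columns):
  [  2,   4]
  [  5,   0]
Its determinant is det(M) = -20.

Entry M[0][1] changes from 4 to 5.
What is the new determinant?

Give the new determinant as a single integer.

Answer: -25

Derivation:
det is linear in row 0: changing M[0][1] by delta changes det by delta * cofactor(0,1).
Cofactor C_01 = (-1)^(0+1) * minor(0,1) = -5
Entry delta = 5 - 4 = 1
Det delta = 1 * -5 = -5
New det = -20 + -5 = -25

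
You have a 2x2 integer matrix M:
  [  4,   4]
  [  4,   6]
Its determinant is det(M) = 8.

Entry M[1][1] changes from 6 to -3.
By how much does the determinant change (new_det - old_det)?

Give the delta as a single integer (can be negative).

Cofactor C_11 = 4
Entry delta = -3 - 6 = -9
Det delta = entry_delta * cofactor = -9 * 4 = -36

Answer: -36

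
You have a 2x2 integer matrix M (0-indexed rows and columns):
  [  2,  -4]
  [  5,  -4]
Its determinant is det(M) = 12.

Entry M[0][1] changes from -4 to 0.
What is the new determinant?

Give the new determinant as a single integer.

Answer: -8

Derivation:
det is linear in row 0: changing M[0][1] by delta changes det by delta * cofactor(0,1).
Cofactor C_01 = (-1)^(0+1) * minor(0,1) = -5
Entry delta = 0 - -4 = 4
Det delta = 4 * -5 = -20
New det = 12 + -20 = -8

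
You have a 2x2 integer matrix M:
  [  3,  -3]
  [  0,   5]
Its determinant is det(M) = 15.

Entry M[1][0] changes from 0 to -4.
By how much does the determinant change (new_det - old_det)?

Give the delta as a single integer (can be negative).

Answer: -12

Derivation:
Cofactor C_10 = 3
Entry delta = -4 - 0 = -4
Det delta = entry_delta * cofactor = -4 * 3 = -12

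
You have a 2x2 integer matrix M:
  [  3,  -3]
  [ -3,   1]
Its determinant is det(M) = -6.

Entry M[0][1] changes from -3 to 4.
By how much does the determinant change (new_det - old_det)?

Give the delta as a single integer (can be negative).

Answer: 21

Derivation:
Cofactor C_01 = 3
Entry delta = 4 - -3 = 7
Det delta = entry_delta * cofactor = 7 * 3 = 21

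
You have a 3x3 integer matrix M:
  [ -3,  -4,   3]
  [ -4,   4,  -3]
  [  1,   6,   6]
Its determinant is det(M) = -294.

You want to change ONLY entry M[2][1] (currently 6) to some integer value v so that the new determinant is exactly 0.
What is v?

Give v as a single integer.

Answer: -8

Derivation:
det is linear in entry M[2][1]: det = old_det + (v - 6) * C_21
Cofactor C_21 = -21
Want det = 0: -294 + (v - 6) * -21 = 0
  (v - 6) = 294 / -21 = -14
  v = 6 + (-14) = -8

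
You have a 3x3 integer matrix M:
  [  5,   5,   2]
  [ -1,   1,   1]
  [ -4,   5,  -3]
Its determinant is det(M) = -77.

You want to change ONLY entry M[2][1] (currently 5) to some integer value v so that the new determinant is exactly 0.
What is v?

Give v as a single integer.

Answer: -6

Derivation:
det is linear in entry M[2][1]: det = old_det + (v - 5) * C_21
Cofactor C_21 = -7
Want det = 0: -77 + (v - 5) * -7 = 0
  (v - 5) = 77 / -7 = -11
  v = 5 + (-11) = -6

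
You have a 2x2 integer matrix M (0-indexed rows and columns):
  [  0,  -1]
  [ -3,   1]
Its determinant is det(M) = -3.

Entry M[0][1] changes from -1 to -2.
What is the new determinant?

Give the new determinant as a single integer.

Answer: -6

Derivation:
det is linear in row 0: changing M[0][1] by delta changes det by delta * cofactor(0,1).
Cofactor C_01 = (-1)^(0+1) * minor(0,1) = 3
Entry delta = -2 - -1 = -1
Det delta = -1 * 3 = -3
New det = -3 + -3 = -6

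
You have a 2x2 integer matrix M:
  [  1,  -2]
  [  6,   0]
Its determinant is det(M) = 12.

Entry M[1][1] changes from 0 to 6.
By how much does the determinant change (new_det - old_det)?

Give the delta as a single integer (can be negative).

Cofactor C_11 = 1
Entry delta = 6 - 0 = 6
Det delta = entry_delta * cofactor = 6 * 1 = 6

Answer: 6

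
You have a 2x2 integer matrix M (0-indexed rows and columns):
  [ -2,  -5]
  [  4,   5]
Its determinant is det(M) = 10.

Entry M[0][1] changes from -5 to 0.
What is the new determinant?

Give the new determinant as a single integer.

Answer: -10

Derivation:
det is linear in row 0: changing M[0][1] by delta changes det by delta * cofactor(0,1).
Cofactor C_01 = (-1)^(0+1) * minor(0,1) = -4
Entry delta = 0 - -5 = 5
Det delta = 5 * -4 = -20
New det = 10 + -20 = -10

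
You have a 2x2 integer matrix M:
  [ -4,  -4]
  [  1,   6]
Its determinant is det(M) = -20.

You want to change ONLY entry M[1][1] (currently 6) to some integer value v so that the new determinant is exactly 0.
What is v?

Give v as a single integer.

det is linear in entry M[1][1]: det = old_det + (v - 6) * C_11
Cofactor C_11 = -4
Want det = 0: -20 + (v - 6) * -4 = 0
  (v - 6) = 20 / -4 = -5
  v = 6 + (-5) = 1

Answer: 1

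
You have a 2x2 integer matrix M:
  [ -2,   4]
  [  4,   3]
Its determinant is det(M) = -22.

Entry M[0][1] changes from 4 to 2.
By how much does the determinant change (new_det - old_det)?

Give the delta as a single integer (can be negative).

Cofactor C_01 = -4
Entry delta = 2 - 4 = -2
Det delta = entry_delta * cofactor = -2 * -4 = 8

Answer: 8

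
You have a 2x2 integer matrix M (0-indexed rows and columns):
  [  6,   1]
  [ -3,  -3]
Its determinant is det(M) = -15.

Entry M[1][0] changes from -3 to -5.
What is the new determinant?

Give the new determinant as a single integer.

det is linear in row 1: changing M[1][0] by delta changes det by delta * cofactor(1,0).
Cofactor C_10 = (-1)^(1+0) * minor(1,0) = -1
Entry delta = -5 - -3 = -2
Det delta = -2 * -1 = 2
New det = -15 + 2 = -13

Answer: -13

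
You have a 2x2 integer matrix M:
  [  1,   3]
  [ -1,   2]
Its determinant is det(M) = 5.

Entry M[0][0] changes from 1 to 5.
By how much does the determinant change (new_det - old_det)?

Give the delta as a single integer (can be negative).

Cofactor C_00 = 2
Entry delta = 5 - 1 = 4
Det delta = entry_delta * cofactor = 4 * 2 = 8

Answer: 8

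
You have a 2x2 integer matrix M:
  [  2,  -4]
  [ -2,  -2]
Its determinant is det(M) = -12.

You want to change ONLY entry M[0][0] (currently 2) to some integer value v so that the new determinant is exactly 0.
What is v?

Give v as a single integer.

Answer: -4

Derivation:
det is linear in entry M[0][0]: det = old_det + (v - 2) * C_00
Cofactor C_00 = -2
Want det = 0: -12 + (v - 2) * -2 = 0
  (v - 2) = 12 / -2 = -6
  v = 2 + (-6) = -4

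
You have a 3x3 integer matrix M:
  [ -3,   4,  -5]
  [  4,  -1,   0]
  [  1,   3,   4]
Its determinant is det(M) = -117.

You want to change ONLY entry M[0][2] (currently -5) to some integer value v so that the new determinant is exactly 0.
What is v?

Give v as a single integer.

det is linear in entry M[0][2]: det = old_det + (v - -5) * C_02
Cofactor C_02 = 13
Want det = 0: -117 + (v - -5) * 13 = 0
  (v - -5) = 117 / 13 = 9
  v = -5 + (9) = 4

Answer: 4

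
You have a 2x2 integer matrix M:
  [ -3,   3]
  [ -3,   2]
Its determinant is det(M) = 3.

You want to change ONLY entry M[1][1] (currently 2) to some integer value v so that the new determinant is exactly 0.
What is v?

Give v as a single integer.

det is linear in entry M[1][1]: det = old_det + (v - 2) * C_11
Cofactor C_11 = -3
Want det = 0: 3 + (v - 2) * -3 = 0
  (v - 2) = -3 / -3 = 1
  v = 2 + (1) = 3

Answer: 3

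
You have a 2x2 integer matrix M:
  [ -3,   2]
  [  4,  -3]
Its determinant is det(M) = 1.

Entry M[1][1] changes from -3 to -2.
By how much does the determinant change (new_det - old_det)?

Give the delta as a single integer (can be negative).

Cofactor C_11 = -3
Entry delta = -2 - -3 = 1
Det delta = entry_delta * cofactor = 1 * -3 = -3

Answer: -3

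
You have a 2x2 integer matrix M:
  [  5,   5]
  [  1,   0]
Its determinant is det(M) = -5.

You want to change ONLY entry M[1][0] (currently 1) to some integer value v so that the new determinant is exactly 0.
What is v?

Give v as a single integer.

det is linear in entry M[1][0]: det = old_det + (v - 1) * C_10
Cofactor C_10 = -5
Want det = 0: -5 + (v - 1) * -5 = 0
  (v - 1) = 5 / -5 = -1
  v = 1 + (-1) = 0

Answer: 0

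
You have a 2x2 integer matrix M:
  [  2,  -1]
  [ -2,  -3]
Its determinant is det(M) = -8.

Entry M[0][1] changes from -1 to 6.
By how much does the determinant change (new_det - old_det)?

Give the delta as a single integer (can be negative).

Answer: 14

Derivation:
Cofactor C_01 = 2
Entry delta = 6 - -1 = 7
Det delta = entry_delta * cofactor = 7 * 2 = 14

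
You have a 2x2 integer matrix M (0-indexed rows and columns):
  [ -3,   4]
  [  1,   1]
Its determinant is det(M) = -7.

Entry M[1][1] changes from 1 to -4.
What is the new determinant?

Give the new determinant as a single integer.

det is linear in row 1: changing M[1][1] by delta changes det by delta * cofactor(1,1).
Cofactor C_11 = (-1)^(1+1) * minor(1,1) = -3
Entry delta = -4 - 1 = -5
Det delta = -5 * -3 = 15
New det = -7 + 15 = 8

Answer: 8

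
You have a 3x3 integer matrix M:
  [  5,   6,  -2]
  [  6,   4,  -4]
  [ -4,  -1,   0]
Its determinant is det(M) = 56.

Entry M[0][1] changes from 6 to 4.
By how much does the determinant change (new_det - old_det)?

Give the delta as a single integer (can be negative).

Cofactor C_01 = 16
Entry delta = 4 - 6 = -2
Det delta = entry_delta * cofactor = -2 * 16 = -32

Answer: -32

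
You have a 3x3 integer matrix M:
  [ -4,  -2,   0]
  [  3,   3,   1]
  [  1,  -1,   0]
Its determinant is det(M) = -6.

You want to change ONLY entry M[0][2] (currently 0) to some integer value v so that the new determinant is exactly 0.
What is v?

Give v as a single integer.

Answer: -1

Derivation:
det is linear in entry M[0][2]: det = old_det + (v - 0) * C_02
Cofactor C_02 = -6
Want det = 0: -6 + (v - 0) * -6 = 0
  (v - 0) = 6 / -6 = -1
  v = 0 + (-1) = -1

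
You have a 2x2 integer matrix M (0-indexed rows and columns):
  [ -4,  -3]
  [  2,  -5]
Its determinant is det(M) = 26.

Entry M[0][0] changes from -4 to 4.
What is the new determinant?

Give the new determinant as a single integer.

det is linear in row 0: changing M[0][0] by delta changes det by delta * cofactor(0,0).
Cofactor C_00 = (-1)^(0+0) * minor(0,0) = -5
Entry delta = 4 - -4 = 8
Det delta = 8 * -5 = -40
New det = 26 + -40 = -14

Answer: -14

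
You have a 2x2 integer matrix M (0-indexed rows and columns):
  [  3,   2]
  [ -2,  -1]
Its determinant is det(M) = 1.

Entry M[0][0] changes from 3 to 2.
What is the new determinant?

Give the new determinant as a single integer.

Answer: 2

Derivation:
det is linear in row 0: changing M[0][0] by delta changes det by delta * cofactor(0,0).
Cofactor C_00 = (-1)^(0+0) * minor(0,0) = -1
Entry delta = 2 - 3 = -1
Det delta = -1 * -1 = 1
New det = 1 + 1 = 2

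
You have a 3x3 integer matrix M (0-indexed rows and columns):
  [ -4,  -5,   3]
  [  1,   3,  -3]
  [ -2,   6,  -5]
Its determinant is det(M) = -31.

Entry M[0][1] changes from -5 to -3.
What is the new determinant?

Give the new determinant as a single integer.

det is linear in row 0: changing M[0][1] by delta changes det by delta * cofactor(0,1).
Cofactor C_01 = (-1)^(0+1) * minor(0,1) = 11
Entry delta = -3 - -5 = 2
Det delta = 2 * 11 = 22
New det = -31 + 22 = -9

Answer: -9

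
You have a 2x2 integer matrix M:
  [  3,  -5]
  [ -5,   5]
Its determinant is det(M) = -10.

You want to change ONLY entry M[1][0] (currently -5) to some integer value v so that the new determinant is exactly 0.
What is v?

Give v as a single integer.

Answer: -3

Derivation:
det is linear in entry M[1][0]: det = old_det + (v - -5) * C_10
Cofactor C_10 = 5
Want det = 0: -10 + (v - -5) * 5 = 0
  (v - -5) = 10 / 5 = 2
  v = -5 + (2) = -3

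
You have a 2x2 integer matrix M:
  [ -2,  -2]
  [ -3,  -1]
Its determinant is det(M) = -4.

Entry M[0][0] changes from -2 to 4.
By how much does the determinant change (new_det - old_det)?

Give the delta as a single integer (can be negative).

Answer: -6

Derivation:
Cofactor C_00 = -1
Entry delta = 4 - -2 = 6
Det delta = entry_delta * cofactor = 6 * -1 = -6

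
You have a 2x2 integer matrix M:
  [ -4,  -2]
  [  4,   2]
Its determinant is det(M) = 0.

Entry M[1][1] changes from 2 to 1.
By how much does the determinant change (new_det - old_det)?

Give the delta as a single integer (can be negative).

Answer: 4

Derivation:
Cofactor C_11 = -4
Entry delta = 1 - 2 = -1
Det delta = entry_delta * cofactor = -1 * -4 = 4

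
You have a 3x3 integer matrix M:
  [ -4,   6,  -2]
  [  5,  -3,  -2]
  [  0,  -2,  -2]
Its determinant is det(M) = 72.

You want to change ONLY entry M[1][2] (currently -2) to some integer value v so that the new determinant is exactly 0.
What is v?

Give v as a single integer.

Answer: 7

Derivation:
det is linear in entry M[1][2]: det = old_det + (v - -2) * C_12
Cofactor C_12 = -8
Want det = 0: 72 + (v - -2) * -8 = 0
  (v - -2) = -72 / -8 = 9
  v = -2 + (9) = 7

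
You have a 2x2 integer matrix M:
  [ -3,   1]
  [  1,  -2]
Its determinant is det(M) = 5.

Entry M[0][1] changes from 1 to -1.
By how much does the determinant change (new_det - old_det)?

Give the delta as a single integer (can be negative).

Cofactor C_01 = -1
Entry delta = -1 - 1 = -2
Det delta = entry_delta * cofactor = -2 * -1 = 2

Answer: 2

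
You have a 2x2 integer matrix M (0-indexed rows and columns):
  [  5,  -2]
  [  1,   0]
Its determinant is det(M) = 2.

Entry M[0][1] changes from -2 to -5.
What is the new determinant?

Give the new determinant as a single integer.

Answer: 5

Derivation:
det is linear in row 0: changing M[0][1] by delta changes det by delta * cofactor(0,1).
Cofactor C_01 = (-1)^(0+1) * minor(0,1) = -1
Entry delta = -5 - -2 = -3
Det delta = -3 * -1 = 3
New det = 2 + 3 = 5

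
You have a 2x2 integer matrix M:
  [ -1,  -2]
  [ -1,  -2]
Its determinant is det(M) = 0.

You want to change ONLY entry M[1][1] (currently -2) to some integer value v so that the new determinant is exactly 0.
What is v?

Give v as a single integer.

det is linear in entry M[1][1]: det = old_det + (v - -2) * C_11
Cofactor C_11 = -1
Want det = 0: 0 + (v - -2) * -1 = 0
  (v - -2) = 0 / -1 = 0
  v = -2 + (0) = -2

Answer: -2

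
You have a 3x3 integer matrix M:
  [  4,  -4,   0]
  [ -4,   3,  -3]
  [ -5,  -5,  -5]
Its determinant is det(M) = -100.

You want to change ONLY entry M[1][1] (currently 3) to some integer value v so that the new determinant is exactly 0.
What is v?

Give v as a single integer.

Answer: -2

Derivation:
det is linear in entry M[1][1]: det = old_det + (v - 3) * C_11
Cofactor C_11 = -20
Want det = 0: -100 + (v - 3) * -20 = 0
  (v - 3) = 100 / -20 = -5
  v = 3 + (-5) = -2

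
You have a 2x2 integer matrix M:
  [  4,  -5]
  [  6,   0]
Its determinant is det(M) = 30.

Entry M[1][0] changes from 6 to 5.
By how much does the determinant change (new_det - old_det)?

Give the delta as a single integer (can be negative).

Cofactor C_10 = 5
Entry delta = 5 - 6 = -1
Det delta = entry_delta * cofactor = -1 * 5 = -5

Answer: -5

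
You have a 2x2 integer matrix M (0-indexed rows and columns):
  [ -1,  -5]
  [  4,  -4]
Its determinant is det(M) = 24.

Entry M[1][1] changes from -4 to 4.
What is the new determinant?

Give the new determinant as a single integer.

Answer: 16

Derivation:
det is linear in row 1: changing M[1][1] by delta changes det by delta * cofactor(1,1).
Cofactor C_11 = (-1)^(1+1) * minor(1,1) = -1
Entry delta = 4 - -4 = 8
Det delta = 8 * -1 = -8
New det = 24 + -8 = 16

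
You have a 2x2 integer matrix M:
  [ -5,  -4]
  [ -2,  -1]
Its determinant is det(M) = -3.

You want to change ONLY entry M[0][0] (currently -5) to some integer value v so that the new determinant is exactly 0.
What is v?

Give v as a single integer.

Answer: -8

Derivation:
det is linear in entry M[0][0]: det = old_det + (v - -5) * C_00
Cofactor C_00 = -1
Want det = 0: -3 + (v - -5) * -1 = 0
  (v - -5) = 3 / -1 = -3
  v = -5 + (-3) = -8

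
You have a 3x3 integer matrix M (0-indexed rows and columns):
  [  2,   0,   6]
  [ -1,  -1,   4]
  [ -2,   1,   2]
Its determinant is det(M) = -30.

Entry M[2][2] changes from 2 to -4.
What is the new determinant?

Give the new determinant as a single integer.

det is linear in row 2: changing M[2][2] by delta changes det by delta * cofactor(2,2).
Cofactor C_22 = (-1)^(2+2) * minor(2,2) = -2
Entry delta = -4 - 2 = -6
Det delta = -6 * -2 = 12
New det = -30 + 12 = -18

Answer: -18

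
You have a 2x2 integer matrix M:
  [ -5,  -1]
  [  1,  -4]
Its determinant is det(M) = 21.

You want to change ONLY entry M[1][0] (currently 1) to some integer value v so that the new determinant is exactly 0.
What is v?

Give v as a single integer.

det is linear in entry M[1][0]: det = old_det + (v - 1) * C_10
Cofactor C_10 = 1
Want det = 0: 21 + (v - 1) * 1 = 0
  (v - 1) = -21 / 1 = -21
  v = 1 + (-21) = -20

Answer: -20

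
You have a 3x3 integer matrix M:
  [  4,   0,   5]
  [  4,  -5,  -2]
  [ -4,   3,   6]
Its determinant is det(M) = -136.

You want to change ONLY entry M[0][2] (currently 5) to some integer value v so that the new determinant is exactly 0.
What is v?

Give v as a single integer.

det is linear in entry M[0][2]: det = old_det + (v - 5) * C_02
Cofactor C_02 = -8
Want det = 0: -136 + (v - 5) * -8 = 0
  (v - 5) = 136 / -8 = -17
  v = 5 + (-17) = -12

Answer: -12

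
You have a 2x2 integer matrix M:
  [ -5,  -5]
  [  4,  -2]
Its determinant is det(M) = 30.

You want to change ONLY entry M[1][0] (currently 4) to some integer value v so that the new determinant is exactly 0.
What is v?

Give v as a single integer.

Answer: -2

Derivation:
det is linear in entry M[1][0]: det = old_det + (v - 4) * C_10
Cofactor C_10 = 5
Want det = 0: 30 + (v - 4) * 5 = 0
  (v - 4) = -30 / 5 = -6
  v = 4 + (-6) = -2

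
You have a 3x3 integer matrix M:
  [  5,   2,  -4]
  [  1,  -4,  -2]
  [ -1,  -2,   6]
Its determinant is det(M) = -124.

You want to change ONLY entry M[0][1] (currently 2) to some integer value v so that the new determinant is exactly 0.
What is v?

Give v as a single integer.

Answer: -29

Derivation:
det is linear in entry M[0][1]: det = old_det + (v - 2) * C_01
Cofactor C_01 = -4
Want det = 0: -124 + (v - 2) * -4 = 0
  (v - 2) = 124 / -4 = -31
  v = 2 + (-31) = -29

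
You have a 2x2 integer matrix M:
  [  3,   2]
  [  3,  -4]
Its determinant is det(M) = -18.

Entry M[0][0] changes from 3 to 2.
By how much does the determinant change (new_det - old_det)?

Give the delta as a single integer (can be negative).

Answer: 4

Derivation:
Cofactor C_00 = -4
Entry delta = 2 - 3 = -1
Det delta = entry_delta * cofactor = -1 * -4 = 4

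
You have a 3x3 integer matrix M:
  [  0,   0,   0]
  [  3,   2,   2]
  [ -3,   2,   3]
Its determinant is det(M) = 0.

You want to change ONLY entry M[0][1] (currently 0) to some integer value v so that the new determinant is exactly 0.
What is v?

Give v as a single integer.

Answer: 0

Derivation:
det is linear in entry M[0][1]: det = old_det + (v - 0) * C_01
Cofactor C_01 = -15
Want det = 0: 0 + (v - 0) * -15 = 0
  (v - 0) = 0 / -15 = 0
  v = 0 + (0) = 0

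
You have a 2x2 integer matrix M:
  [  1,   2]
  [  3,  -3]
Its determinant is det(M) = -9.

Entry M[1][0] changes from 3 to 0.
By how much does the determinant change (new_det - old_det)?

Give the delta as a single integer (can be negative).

Answer: 6

Derivation:
Cofactor C_10 = -2
Entry delta = 0 - 3 = -3
Det delta = entry_delta * cofactor = -3 * -2 = 6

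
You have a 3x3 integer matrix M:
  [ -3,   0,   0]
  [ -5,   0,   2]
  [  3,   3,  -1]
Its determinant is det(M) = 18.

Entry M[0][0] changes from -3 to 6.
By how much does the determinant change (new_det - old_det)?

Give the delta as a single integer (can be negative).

Answer: -54

Derivation:
Cofactor C_00 = -6
Entry delta = 6 - -3 = 9
Det delta = entry_delta * cofactor = 9 * -6 = -54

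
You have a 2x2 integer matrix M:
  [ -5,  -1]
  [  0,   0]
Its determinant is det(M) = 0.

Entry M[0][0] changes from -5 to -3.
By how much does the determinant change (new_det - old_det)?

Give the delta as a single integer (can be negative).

Cofactor C_00 = 0
Entry delta = -3 - -5 = 2
Det delta = entry_delta * cofactor = 2 * 0 = 0

Answer: 0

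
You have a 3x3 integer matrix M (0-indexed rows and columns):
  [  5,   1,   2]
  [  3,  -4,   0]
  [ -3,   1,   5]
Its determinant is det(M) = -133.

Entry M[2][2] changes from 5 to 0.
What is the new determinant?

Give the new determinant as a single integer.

Answer: -18

Derivation:
det is linear in row 2: changing M[2][2] by delta changes det by delta * cofactor(2,2).
Cofactor C_22 = (-1)^(2+2) * minor(2,2) = -23
Entry delta = 0 - 5 = -5
Det delta = -5 * -23 = 115
New det = -133 + 115 = -18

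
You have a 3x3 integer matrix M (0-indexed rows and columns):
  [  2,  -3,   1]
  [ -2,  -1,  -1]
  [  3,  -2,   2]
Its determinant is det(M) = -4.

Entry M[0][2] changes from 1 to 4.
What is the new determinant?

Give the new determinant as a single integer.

Answer: 17

Derivation:
det is linear in row 0: changing M[0][2] by delta changes det by delta * cofactor(0,2).
Cofactor C_02 = (-1)^(0+2) * minor(0,2) = 7
Entry delta = 4 - 1 = 3
Det delta = 3 * 7 = 21
New det = -4 + 21 = 17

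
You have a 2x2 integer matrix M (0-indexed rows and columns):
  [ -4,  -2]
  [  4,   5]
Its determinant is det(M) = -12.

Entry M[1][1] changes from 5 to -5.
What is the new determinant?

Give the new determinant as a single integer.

Answer: 28

Derivation:
det is linear in row 1: changing M[1][1] by delta changes det by delta * cofactor(1,1).
Cofactor C_11 = (-1)^(1+1) * minor(1,1) = -4
Entry delta = -5 - 5 = -10
Det delta = -10 * -4 = 40
New det = -12 + 40 = 28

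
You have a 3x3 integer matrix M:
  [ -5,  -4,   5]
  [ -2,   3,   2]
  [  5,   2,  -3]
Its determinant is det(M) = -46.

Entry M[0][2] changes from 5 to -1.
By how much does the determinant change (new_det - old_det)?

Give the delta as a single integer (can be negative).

Answer: 114

Derivation:
Cofactor C_02 = -19
Entry delta = -1 - 5 = -6
Det delta = entry_delta * cofactor = -6 * -19 = 114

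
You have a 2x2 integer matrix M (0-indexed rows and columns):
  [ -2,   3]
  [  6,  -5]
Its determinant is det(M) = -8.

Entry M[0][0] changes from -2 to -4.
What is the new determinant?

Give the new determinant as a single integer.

Answer: 2

Derivation:
det is linear in row 0: changing M[0][0] by delta changes det by delta * cofactor(0,0).
Cofactor C_00 = (-1)^(0+0) * minor(0,0) = -5
Entry delta = -4 - -2 = -2
Det delta = -2 * -5 = 10
New det = -8 + 10 = 2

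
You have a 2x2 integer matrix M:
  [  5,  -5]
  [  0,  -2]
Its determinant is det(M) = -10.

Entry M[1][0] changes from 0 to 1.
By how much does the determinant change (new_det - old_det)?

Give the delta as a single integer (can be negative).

Answer: 5

Derivation:
Cofactor C_10 = 5
Entry delta = 1 - 0 = 1
Det delta = entry_delta * cofactor = 1 * 5 = 5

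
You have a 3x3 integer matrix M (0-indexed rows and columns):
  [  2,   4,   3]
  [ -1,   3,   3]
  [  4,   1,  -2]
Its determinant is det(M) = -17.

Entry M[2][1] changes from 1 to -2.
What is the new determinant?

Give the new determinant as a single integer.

det is linear in row 2: changing M[2][1] by delta changes det by delta * cofactor(2,1).
Cofactor C_21 = (-1)^(2+1) * minor(2,1) = -9
Entry delta = -2 - 1 = -3
Det delta = -3 * -9 = 27
New det = -17 + 27 = 10

Answer: 10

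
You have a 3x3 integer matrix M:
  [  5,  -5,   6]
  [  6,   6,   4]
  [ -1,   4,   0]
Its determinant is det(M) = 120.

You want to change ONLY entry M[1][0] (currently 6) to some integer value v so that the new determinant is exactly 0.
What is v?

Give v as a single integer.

det is linear in entry M[1][0]: det = old_det + (v - 6) * C_10
Cofactor C_10 = 24
Want det = 0: 120 + (v - 6) * 24 = 0
  (v - 6) = -120 / 24 = -5
  v = 6 + (-5) = 1

Answer: 1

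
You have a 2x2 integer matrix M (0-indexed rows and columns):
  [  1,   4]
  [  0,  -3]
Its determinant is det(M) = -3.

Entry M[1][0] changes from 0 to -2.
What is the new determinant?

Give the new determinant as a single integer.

Answer: 5

Derivation:
det is linear in row 1: changing M[1][0] by delta changes det by delta * cofactor(1,0).
Cofactor C_10 = (-1)^(1+0) * minor(1,0) = -4
Entry delta = -2 - 0 = -2
Det delta = -2 * -4 = 8
New det = -3 + 8 = 5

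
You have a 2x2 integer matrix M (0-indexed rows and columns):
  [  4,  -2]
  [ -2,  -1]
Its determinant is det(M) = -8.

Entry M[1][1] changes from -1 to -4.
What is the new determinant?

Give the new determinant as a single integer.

Answer: -20

Derivation:
det is linear in row 1: changing M[1][1] by delta changes det by delta * cofactor(1,1).
Cofactor C_11 = (-1)^(1+1) * minor(1,1) = 4
Entry delta = -4 - -1 = -3
Det delta = -3 * 4 = -12
New det = -8 + -12 = -20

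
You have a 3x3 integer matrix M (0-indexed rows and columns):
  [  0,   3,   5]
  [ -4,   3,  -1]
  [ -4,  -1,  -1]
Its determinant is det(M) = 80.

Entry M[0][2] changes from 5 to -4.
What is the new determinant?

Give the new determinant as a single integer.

Answer: -64

Derivation:
det is linear in row 0: changing M[0][2] by delta changes det by delta * cofactor(0,2).
Cofactor C_02 = (-1)^(0+2) * minor(0,2) = 16
Entry delta = -4 - 5 = -9
Det delta = -9 * 16 = -144
New det = 80 + -144 = -64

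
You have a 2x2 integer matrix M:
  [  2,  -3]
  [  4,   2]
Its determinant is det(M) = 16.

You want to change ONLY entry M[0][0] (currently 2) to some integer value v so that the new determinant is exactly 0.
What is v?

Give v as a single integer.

Answer: -6

Derivation:
det is linear in entry M[0][0]: det = old_det + (v - 2) * C_00
Cofactor C_00 = 2
Want det = 0: 16 + (v - 2) * 2 = 0
  (v - 2) = -16 / 2 = -8
  v = 2 + (-8) = -6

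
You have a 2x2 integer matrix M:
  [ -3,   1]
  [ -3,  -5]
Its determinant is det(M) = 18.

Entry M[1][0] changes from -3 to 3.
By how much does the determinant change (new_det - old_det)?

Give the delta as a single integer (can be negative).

Cofactor C_10 = -1
Entry delta = 3 - -3 = 6
Det delta = entry_delta * cofactor = 6 * -1 = -6

Answer: -6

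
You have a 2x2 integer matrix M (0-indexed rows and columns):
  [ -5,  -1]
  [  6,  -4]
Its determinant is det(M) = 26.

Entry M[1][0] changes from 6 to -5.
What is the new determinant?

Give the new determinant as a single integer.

det is linear in row 1: changing M[1][0] by delta changes det by delta * cofactor(1,0).
Cofactor C_10 = (-1)^(1+0) * minor(1,0) = 1
Entry delta = -5 - 6 = -11
Det delta = -11 * 1 = -11
New det = 26 + -11 = 15

Answer: 15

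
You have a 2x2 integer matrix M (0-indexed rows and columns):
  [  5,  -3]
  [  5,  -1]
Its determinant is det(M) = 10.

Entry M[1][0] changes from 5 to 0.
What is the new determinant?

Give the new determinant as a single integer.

det is linear in row 1: changing M[1][0] by delta changes det by delta * cofactor(1,0).
Cofactor C_10 = (-1)^(1+0) * minor(1,0) = 3
Entry delta = 0 - 5 = -5
Det delta = -5 * 3 = -15
New det = 10 + -15 = -5

Answer: -5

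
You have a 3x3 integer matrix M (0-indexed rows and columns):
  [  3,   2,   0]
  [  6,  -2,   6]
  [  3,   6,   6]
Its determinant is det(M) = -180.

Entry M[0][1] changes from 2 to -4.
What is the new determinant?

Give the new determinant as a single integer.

det is linear in row 0: changing M[0][1] by delta changes det by delta * cofactor(0,1).
Cofactor C_01 = (-1)^(0+1) * minor(0,1) = -18
Entry delta = -4 - 2 = -6
Det delta = -6 * -18 = 108
New det = -180 + 108 = -72

Answer: -72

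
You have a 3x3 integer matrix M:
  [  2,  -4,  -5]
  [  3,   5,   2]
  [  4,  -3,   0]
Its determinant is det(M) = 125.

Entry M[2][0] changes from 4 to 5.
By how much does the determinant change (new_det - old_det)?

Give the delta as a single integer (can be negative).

Cofactor C_20 = 17
Entry delta = 5 - 4 = 1
Det delta = entry_delta * cofactor = 1 * 17 = 17

Answer: 17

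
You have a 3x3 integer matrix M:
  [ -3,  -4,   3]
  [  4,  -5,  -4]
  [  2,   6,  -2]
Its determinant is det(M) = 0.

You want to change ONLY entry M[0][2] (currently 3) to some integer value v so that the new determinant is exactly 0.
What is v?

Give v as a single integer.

det is linear in entry M[0][2]: det = old_det + (v - 3) * C_02
Cofactor C_02 = 34
Want det = 0: 0 + (v - 3) * 34 = 0
  (v - 3) = 0 / 34 = 0
  v = 3 + (0) = 3

Answer: 3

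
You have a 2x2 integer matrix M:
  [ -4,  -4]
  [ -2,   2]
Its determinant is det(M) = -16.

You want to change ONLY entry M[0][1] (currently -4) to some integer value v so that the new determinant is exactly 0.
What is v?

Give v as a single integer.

det is linear in entry M[0][1]: det = old_det + (v - -4) * C_01
Cofactor C_01 = 2
Want det = 0: -16 + (v - -4) * 2 = 0
  (v - -4) = 16 / 2 = 8
  v = -4 + (8) = 4

Answer: 4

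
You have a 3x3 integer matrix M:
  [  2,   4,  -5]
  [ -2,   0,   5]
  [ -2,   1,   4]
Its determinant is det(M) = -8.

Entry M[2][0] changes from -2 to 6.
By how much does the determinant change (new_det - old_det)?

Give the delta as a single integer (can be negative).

Answer: 160

Derivation:
Cofactor C_20 = 20
Entry delta = 6 - -2 = 8
Det delta = entry_delta * cofactor = 8 * 20 = 160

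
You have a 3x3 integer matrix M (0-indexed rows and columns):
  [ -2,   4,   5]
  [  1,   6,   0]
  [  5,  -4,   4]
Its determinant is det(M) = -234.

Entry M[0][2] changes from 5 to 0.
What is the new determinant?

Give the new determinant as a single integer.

Answer: -64

Derivation:
det is linear in row 0: changing M[0][2] by delta changes det by delta * cofactor(0,2).
Cofactor C_02 = (-1)^(0+2) * minor(0,2) = -34
Entry delta = 0 - 5 = -5
Det delta = -5 * -34 = 170
New det = -234 + 170 = -64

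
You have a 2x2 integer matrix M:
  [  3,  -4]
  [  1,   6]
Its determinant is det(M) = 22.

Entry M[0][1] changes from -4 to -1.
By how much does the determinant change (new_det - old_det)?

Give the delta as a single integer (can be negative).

Cofactor C_01 = -1
Entry delta = -1 - -4 = 3
Det delta = entry_delta * cofactor = 3 * -1 = -3

Answer: -3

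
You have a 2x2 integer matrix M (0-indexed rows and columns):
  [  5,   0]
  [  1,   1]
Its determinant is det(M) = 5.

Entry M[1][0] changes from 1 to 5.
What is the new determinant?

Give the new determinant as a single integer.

det is linear in row 1: changing M[1][0] by delta changes det by delta * cofactor(1,0).
Cofactor C_10 = (-1)^(1+0) * minor(1,0) = 0
Entry delta = 5 - 1 = 4
Det delta = 4 * 0 = 0
New det = 5 + 0 = 5

Answer: 5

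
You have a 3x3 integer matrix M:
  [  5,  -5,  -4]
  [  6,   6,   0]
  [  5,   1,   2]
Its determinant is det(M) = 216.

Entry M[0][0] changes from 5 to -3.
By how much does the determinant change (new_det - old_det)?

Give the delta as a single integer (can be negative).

Cofactor C_00 = 12
Entry delta = -3 - 5 = -8
Det delta = entry_delta * cofactor = -8 * 12 = -96

Answer: -96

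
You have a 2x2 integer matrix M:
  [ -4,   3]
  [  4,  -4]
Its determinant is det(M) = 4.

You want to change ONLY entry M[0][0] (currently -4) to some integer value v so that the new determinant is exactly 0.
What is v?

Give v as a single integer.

det is linear in entry M[0][0]: det = old_det + (v - -4) * C_00
Cofactor C_00 = -4
Want det = 0: 4 + (v - -4) * -4 = 0
  (v - -4) = -4 / -4 = 1
  v = -4 + (1) = -3

Answer: -3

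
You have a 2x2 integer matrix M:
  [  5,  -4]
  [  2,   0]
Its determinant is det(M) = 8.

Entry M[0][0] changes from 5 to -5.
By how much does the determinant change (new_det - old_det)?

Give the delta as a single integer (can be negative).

Cofactor C_00 = 0
Entry delta = -5 - 5 = -10
Det delta = entry_delta * cofactor = -10 * 0 = 0

Answer: 0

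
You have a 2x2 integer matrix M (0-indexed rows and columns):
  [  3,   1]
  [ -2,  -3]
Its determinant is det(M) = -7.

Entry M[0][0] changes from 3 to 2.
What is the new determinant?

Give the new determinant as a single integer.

Answer: -4

Derivation:
det is linear in row 0: changing M[0][0] by delta changes det by delta * cofactor(0,0).
Cofactor C_00 = (-1)^(0+0) * minor(0,0) = -3
Entry delta = 2 - 3 = -1
Det delta = -1 * -3 = 3
New det = -7 + 3 = -4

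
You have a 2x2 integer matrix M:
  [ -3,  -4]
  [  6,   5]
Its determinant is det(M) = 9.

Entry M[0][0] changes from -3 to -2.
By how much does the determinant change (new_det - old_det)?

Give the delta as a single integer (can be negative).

Cofactor C_00 = 5
Entry delta = -2 - -3 = 1
Det delta = entry_delta * cofactor = 1 * 5 = 5

Answer: 5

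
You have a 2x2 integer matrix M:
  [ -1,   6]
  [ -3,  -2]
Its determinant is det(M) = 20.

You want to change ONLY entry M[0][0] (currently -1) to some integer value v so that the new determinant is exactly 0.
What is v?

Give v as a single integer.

Answer: 9

Derivation:
det is linear in entry M[0][0]: det = old_det + (v - -1) * C_00
Cofactor C_00 = -2
Want det = 0: 20 + (v - -1) * -2 = 0
  (v - -1) = -20 / -2 = 10
  v = -1 + (10) = 9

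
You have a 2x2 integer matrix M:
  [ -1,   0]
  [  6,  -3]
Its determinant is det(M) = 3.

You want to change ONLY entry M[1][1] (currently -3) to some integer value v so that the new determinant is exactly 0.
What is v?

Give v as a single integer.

Answer: 0

Derivation:
det is linear in entry M[1][1]: det = old_det + (v - -3) * C_11
Cofactor C_11 = -1
Want det = 0: 3 + (v - -3) * -1 = 0
  (v - -3) = -3 / -1 = 3
  v = -3 + (3) = 0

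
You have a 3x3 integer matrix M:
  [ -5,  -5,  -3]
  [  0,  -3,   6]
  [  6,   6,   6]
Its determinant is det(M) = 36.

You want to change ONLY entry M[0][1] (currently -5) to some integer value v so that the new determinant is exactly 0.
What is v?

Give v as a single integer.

Answer: -6

Derivation:
det is linear in entry M[0][1]: det = old_det + (v - -5) * C_01
Cofactor C_01 = 36
Want det = 0: 36 + (v - -5) * 36 = 0
  (v - -5) = -36 / 36 = -1
  v = -5 + (-1) = -6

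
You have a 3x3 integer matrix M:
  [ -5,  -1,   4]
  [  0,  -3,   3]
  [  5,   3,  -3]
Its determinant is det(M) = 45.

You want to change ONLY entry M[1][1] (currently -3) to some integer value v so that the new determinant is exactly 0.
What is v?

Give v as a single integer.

det is linear in entry M[1][1]: det = old_det + (v - -3) * C_11
Cofactor C_11 = -5
Want det = 0: 45 + (v - -3) * -5 = 0
  (v - -3) = -45 / -5 = 9
  v = -3 + (9) = 6

Answer: 6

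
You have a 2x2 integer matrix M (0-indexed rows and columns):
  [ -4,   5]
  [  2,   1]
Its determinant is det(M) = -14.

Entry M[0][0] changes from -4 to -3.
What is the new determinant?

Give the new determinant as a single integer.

Answer: -13

Derivation:
det is linear in row 0: changing M[0][0] by delta changes det by delta * cofactor(0,0).
Cofactor C_00 = (-1)^(0+0) * minor(0,0) = 1
Entry delta = -3 - -4 = 1
Det delta = 1 * 1 = 1
New det = -14 + 1 = -13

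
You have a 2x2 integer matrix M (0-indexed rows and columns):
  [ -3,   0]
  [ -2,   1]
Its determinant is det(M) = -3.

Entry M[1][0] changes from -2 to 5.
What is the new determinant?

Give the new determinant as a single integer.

det is linear in row 1: changing M[1][0] by delta changes det by delta * cofactor(1,0).
Cofactor C_10 = (-1)^(1+0) * minor(1,0) = 0
Entry delta = 5 - -2 = 7
Det delta = 7 * 0 = 0
New det = -3 + 0 = -3

Answer: -3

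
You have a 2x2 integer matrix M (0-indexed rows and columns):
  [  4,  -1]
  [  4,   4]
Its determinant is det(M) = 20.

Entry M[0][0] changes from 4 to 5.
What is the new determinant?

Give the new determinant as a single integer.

det is linear in row 0: changing M[0][0] by delta changes det by delta * cofactor(0,0).
Cofactor C_00 = (-1)^(0+0) * minor(0,0) = 4
Entry delta = 5 - 4 = 1
Det delta = 1 * 4 = 4
New det = 20 + 4 = 24

Answer: 24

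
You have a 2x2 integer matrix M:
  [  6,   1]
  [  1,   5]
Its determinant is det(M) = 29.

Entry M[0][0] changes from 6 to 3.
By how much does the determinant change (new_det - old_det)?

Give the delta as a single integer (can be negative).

Cofactor C_00 = 5
Entry delta = 3 - 6 = -3
Det delta = entry_delta * cofactor = -3 * 5 = -15

Answer: -15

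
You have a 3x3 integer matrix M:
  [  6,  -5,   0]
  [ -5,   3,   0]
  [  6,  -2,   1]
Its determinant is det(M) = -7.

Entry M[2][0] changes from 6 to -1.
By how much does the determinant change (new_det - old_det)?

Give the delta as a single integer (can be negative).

Answer: 0

Derivation:
Cofactor C_20 = 0
Entry delta = -1 - 6 = -7
Det delta = entry_delta * cofactor = -7 * 0 = 0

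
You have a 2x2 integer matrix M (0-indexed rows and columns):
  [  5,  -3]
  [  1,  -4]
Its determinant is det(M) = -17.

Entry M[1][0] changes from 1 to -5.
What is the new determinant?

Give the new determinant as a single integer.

det is linear in row 1: changing M[1][0] by delta changes det by delta * cofactor(1,0).
Cofactor C_10 = (-1)^(1+0) * minor(1,0) = 3
Entry delta = -5 - 1 = -6
Det delta = -6 * 3 = -18
New det = -17 + -18 = -35

Answer: -35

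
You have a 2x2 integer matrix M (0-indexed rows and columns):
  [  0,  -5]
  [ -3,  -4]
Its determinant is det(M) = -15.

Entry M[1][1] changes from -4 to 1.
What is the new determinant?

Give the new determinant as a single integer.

Answer: -15

Derivation:
det is linear in row 1: changing M[1][1] by delta changes det by delta * cofactor(1,1).
Cofactor C_11 = (-1)^(1+1) * minor(1,1) = 0
Entry delta = 1 - -4 = 5
Det delta = 5 * 0 = 0
New det = -15 + 0 = -15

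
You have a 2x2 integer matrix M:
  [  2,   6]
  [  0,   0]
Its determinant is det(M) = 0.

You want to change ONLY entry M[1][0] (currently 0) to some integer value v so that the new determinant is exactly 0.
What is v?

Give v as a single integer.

det is linear in entry M[1][0]: det = old_det + (v - 0) * C_10
Cofactor C_10 = -6
Want det = 0: 0 + (v - 0) * -6 = 0
  (v - 0) = 0 / -6 = 0
  v = 0 + (0) = 0

Answer: 0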